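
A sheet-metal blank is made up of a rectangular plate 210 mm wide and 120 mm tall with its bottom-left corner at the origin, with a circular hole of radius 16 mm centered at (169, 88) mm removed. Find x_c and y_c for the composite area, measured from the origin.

x_c = 102.89 mm, y_c = 59.08 mm

plate: A = 210 × 120 = 25200.00, centroid at (105.00, 60.00).
hole: A = −π·16² = -804.25, centroid at (169.00, 88.00).
ΣA = 24395.75 mm²
ΣAx_c = (25200.00)(105.00) + (-804.25)(169.00) = 2510082.14 mm³
ΣAy_c = (25200.00)(60.00) + (-804.25)(88.00) = 1441226.20 mm³
x_c = 2510082.14 / 24395.75 = 102.89 mm
y_c = 1441226.20 / 24395.75 = 59.08 mm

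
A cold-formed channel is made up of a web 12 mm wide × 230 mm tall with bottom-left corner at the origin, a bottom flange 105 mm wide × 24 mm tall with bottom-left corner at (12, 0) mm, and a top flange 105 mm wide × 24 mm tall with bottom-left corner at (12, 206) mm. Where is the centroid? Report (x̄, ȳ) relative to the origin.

x̄ = 43.80 mm, ȳ = 115.00 mm

web: A = 12 × 230 = 2760.00, centroid at (6.00, 115.00).
bottom flange: A = 105 × 24 = 2520.00, centroid at (64.50, 12.00).
top flange: A = 105 × 24 = 2520.00, centroid at (64.50, 218.00).
ΣA = 7800.00 mm²
ΣAx̄ = (2760.00)(6.00) + (2520.00)(64.50) + (2520.00)(64.50) = 341640.00 mm³
ΣAȳ = (2760.00)(115.00) + (2520.00)(12.00) + (2520.00)(218.00) = 897000.00 mm³
x̄ = 341640.00 / 7800.00 = 43.80 mm
ȳ = 897000.00 / 7800.00 = 115.00 mm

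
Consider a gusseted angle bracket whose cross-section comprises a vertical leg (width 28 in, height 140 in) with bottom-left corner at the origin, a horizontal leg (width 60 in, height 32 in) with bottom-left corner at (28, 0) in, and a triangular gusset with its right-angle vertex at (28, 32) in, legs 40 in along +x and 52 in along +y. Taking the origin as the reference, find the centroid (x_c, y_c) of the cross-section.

vertical leg: A = 28 × 140 = 3920.00, centroid at (14.00, 70.00).
horizontal leg: A = 60 × 32 = 1920.00, centroid at (58.00, 16.00).
gusset: A = ½·40·52 = 1040.00, centroid at (41.33, 49.33).
ΣA = 6880.00 in²
ΣAx_c = (3920.00)(14.00) + (1920.00)(58.00) + (1040.00)(41.33) = 209226.67 in³
ΣAy_c = (3920.00)(70.00) + (1920.00)(16.00) + (1040.00)(49.33) = 356426.67 in³
x_c = 209226.67 / 6880.00 = 30.41 in
y_c = 356426.67 / 6880.00 = 51.81 in

x_c = 30.41 in, y_c = 51.81 in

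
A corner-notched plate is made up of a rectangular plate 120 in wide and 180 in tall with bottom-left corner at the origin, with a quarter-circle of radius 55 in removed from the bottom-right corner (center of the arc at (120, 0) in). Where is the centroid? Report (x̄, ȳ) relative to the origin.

x̄ = 55.47 in, ȳ = 98.24 in

plate: A = 120 × 180 = 21600.00, centroid at (60.00, 90.00).
removed quarter-circle: A = −¼π·55² = -2375.83, centroid at (96.66, 23.34).
ΣA = 19224.17 in²
ΣAx̄ = (21600.00)(60.00) + (-2375.83)(96.66) = 1066358.80 in³
ΣAȳ = (21600.00)(90.00) + (-2375.83)(23.34) = 1888541.67 in³
x̄ = 1066358.80 / 19224.17 = 55.47 in
ȳ = 1888541.67 / 19224.17 = 98.24 in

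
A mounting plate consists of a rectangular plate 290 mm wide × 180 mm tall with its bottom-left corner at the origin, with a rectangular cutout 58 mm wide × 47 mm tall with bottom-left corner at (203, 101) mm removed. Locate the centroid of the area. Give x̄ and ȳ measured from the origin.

Part | A | x̄ᵢ | ȳᵢ | A·x̄ᵢ | A·ȳᵢ
plate | 52200.00 | 145.00 | 90.00 | 7569000.00 | 4698000.00
hole | -2726.00 | 232.00 | 124.50 | -632432.00 | -339387.00
Σ | 49474.00 |  |  | 6936568.00 | 4358613.00
x̄ = 6936568.00 / 49474.00 = 140.21 mm
ȳ = 4358613.00 / 49474.00 = 88.10 mm

x̄ = 140.21 mm, ȳ = 88.10 mm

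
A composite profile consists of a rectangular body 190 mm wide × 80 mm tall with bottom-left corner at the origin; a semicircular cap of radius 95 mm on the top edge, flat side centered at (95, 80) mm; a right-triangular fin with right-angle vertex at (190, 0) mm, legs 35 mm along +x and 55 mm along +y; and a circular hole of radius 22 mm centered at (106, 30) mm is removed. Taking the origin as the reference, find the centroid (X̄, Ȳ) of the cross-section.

rectangular body: A = 190 × 80 = 15200.00, centroid at (95.00, 40.00).
semicircular top: A = ½π·95² = 14176.44, centroid at (95.00, 120.32).
triangular fin: A = ½·35·55 = 962.50, centroid at (201.67, 18.33).
hole: A = −π·22² = -1520.53, centroid at (106.00, 30.00).
ΣA = 28818.41 mm², ΣAX̄ = 2823689.40 mm³, ΣAȲ = 2285728.19 mm³.
X̄ = 2823689.40/28818.41 = 97.98 mm; Ȳ = 2285728.19/28818.41 = 79.31 mm.

X̄ = 97.98 mm, Ȳ = 79.31 mm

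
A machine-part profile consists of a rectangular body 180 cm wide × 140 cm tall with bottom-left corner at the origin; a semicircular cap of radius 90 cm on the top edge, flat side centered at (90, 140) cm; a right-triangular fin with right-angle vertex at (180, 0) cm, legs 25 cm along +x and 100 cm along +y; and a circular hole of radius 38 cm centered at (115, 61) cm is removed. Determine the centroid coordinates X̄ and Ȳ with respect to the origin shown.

X̄ = 90.27 cm, Ȳ = 109.60 cm

rectangular body: A = 180 × 140 = 25200.00, centroid at (90.00, 70.00).
semicircular top: A = ½π·90² = 12723.45, centroid at (90.00, 178.20).
triangular fin: A = ½·25·100 = 1250.00, centroid at (188.33, 33.33).
hole: A = −π·38² = -4536.46, centroid at (115.00, 61.00).
ΣA = 34636.99 cm²
ΣAX̄ = (25200.00)(90.00) + (12723.45)(90.00) + (1250.00)(188.33) + (-4536.46)(115.00) = 3126834.31 cm³
ΣAȲ = (25200.00)(70.00) + (12723.45)(178.20) + (1250.00)(33.33) + (-4536.46)(61.00) = 3796225.65 cm³
X̄ = 3126834.31 / 34636.99 = 90.27 cm
Ȳ = 3796225.65 / 34636.99 = 109.60 cm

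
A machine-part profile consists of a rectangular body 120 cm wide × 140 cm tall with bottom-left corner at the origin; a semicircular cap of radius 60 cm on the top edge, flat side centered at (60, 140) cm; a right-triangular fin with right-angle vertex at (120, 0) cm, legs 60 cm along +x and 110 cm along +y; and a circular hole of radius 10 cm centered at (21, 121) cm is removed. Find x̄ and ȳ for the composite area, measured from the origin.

rectangular body: A = 120 × 140 = 16800.00, centroid at (60.00, 70.00).
semicircular top: A = ½π·60² = 5654.87, centroid at (60.00, 165.46).
triangular fin: A = ½·60·110 = 3300.00, centroid at (140.00, 36.67).
hole: A = −π·10² = -314.16, centroid at (21.00, 121.00).
ΣA = 25440.71 cm², ΣAx̄ = 1802694.66 cm³, ΣAȳ = 2194668.08 cm³.
x̄ = 1802694.66/25440.71 = 70.86 cm; ȳ = 2194668.08/25440.71 = 86.27 cm.

x̄ = 70.86 cm, ȳ = 86.27 cm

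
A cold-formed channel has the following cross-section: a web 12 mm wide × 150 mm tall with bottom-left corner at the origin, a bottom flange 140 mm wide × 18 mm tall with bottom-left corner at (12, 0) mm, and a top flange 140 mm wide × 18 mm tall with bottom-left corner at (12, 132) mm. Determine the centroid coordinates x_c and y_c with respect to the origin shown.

x_c = 62.00 mm, y_c = 75.00 mm

web: A = 12 × 150 = 1800.00, centroid at (6.00, 75.00).
bottom flange: A = 140 × 18 = 2520.00, centroid at (82.00, 9.00).
top flange: A = 140 × 18 = 2520.00, centroid at (82.00, 141.00).
ΣA = 6840.00 mm², ΣAx_c = 424080.00 mm³, ΣAy_c = 513000.00 mm³.
x_c = 424080.00/6840.00 = 62.00 mm; y_c = 513000.00/6840.00 = 75.00 mm.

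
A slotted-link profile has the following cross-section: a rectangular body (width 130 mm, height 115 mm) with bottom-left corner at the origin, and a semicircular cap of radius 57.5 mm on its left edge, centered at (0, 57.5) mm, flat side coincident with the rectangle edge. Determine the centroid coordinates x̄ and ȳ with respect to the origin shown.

x̄ = 41.95 mm, ȳ = 57.50 mm

rectangular body: A = 130 × 115 = 14950.00, centroid at (65.00, 57.50).
semicircular end: A = ½π·57.5² = 5193.45, centroid at (-24.40, 57.50).
ΣA = 20143.45 mm²
ΣAx̄ = (14950.00)(65.00) + (5193.45)(-24.40) = 845010.42 mm³
ΣAȳ = (14950.00)(57.50) + (5193.45)(57.50) = 1158248.11 mm³
x̄ = 845010.42 / 20143.45 = 41.95 mm
ȳ = 1158248.11 / 20143.45 = 57.50 mm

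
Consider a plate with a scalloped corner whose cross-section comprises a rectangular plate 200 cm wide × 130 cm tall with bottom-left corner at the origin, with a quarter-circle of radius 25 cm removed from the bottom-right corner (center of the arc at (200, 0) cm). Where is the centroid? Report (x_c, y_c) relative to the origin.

x_c = 98.28 cm, y_c = 66.05 cm

Part | A | x̄ᵢ | ȳᵢ | A·x̄ᵢ | A·ȳᵢ
plate | 26000.00 | 100.00 | 65.00 | 2600000.00 | 1690000.00
removed quarter-circle | -490.87 | 189.39 | 10.61 | -92966.44 | -5208.33
Σ | 25509.13 |  |  | 2507033.56 | 1684791.67
x_c = 2507033.56 / 25509.13 = 98.28 cm
y_c = 1684791.67 / 25509.13 = 66.05 cm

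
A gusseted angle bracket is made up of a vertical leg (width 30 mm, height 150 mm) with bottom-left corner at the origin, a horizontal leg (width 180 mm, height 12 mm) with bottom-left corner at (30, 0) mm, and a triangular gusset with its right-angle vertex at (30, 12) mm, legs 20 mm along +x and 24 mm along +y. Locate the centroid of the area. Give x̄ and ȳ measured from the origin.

x̄ = 48.62 mm, ȳ = 51.49 mm

vertical leg: A = 30 × 150 = 4500.00, centroid at (15.00, 75.00).
horizontal leg: A = 180 × 12 = 2160.00, centroid at (120.00, 6.00).
gusset: A = ½·20·24 = 240.00, centroid at (36.67, 20.00).
ΣA = 6900.00 mm², ΣAx̄ = 335500.00 mm³, ΣAȳ = 355260.00 mm³.
x̄ = 335500.00/6900.00 = 48.62 mm; ȳ = 355260.00/6900.00 = 51.49 mm.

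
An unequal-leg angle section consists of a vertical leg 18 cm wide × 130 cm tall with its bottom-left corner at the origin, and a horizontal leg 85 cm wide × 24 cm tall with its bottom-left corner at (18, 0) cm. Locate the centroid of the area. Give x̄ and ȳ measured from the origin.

vertical leg: A = 18 × 130 = 2340.00, centroid at (9.00, 65.00).
horizontal leg: A = 85 × 24 = 2040.00, centroid at (60.50, 12.00).
ΣA = 4380.00 cm²
ΣAx̄ = (2340.00)(9.00) + (2040.00)(60.50) = 144480.00 cm³
ΣAȳ = (2340.00)(65.00) + (2040.00)(12.00) = 176580.00 cm³
x̄ = 144480.00 / 4380.00 = 32.99 cm
ȳ = 176580.00 / 4380.00 = 40.32 cm

x̄ = 32.99 cm, ȳ = 40.32 cm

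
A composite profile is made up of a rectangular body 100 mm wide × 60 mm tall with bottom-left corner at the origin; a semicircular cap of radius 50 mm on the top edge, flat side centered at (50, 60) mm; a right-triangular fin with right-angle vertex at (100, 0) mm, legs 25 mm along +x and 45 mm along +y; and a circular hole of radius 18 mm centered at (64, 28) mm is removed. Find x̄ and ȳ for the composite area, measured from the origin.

rectangular body: A = 100 × 60 = 6000.00, centroid at (50.00, 30.00).
semicircular top: A = ½π·50² = 3926.99, centroid at (50.00, 81.22).
triangular fin: A = ½·25·45 = 562.50, centroid at (108.33, 15.00).
hole: A = −π·18² = -1017.88, centroid at (64.00, 28.00).
ΣA = 9471.61 mm², ΣAx̄ = 492142.98 mm³, ΣAȳ = 478889.75 mm³.
x̄ = 492142.98/9471.61 = 51.96 mm; ȳ = 478889.75/9471.61 = 50.56 mm.

x̄ = 51.96 mm, ȳ = 50.56 mm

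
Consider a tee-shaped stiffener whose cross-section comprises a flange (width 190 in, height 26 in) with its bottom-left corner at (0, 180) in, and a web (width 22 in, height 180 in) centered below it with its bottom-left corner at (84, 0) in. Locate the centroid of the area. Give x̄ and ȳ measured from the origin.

web: A = 22 × 180 = 3960.00, centroid at (95.00, 90.00).
flange: A = 190 × 26 = 4940.00, centroid at (95.00, 193.00).
ΣA = 8900.00 in²
ΣAx̄ = (3960.00)(95.00) + (4940.00)(95.00) = 845500.00 in³
ΣAȳ = (3960.00)(90.00) + (4940.00)(193.00) = 1309820.00 in³
x̄ = 845500.00 / 8900.00 = 95.00 in
ȳ = 1309820.00 / 8900.00 = 147.17 in

x̄ = 95.00 in, ȳ = 147.17 in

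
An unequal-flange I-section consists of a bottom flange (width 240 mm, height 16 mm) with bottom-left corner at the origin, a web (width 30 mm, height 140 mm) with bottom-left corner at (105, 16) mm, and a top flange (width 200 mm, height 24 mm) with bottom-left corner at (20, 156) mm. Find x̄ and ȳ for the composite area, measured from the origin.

x̄ = 120.00 mm, ȳ = 93.33 mm

Part | A | x̄ᵢ | ȳᵢ | A·x̄ᵢ | A·ȳᵢ
bottom flange | 3840.00 | 120.00 | 8.00 | 460800.00 | 30720.00
web | 4200.00 | 120.00 | 86.00 | 504000.00 | 361200.00
top flange | 4800.00 | 120.00 | 168.00 | 576000.00 | 806400.00
Σ | 12840.00 |  |  | 1540800.00 | 1198320.00
x̄ = 1540800.00 / 12840.00 = 120.00 mm
ȳ = 1198320.00 / 12840.00 = 93.33 mm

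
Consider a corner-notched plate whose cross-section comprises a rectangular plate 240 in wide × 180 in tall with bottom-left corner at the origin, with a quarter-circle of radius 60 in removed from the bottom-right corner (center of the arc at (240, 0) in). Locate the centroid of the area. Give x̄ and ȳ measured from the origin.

x̄ = 113.38 in, ȳ = 94.52 in

Part | A | x̄ᵢ | ȳᵢ | A·x̄ᵢ | A·ȳᵢ
plate | 43200.00 | 120.00 | 90.00 | 5184000.00 | 3888000.00
removed quarter-circle | -2827.43 | 214.54 | 25.46 | -606584.01 | -72000.00
Σ | 40372.57 |  |  | 4577415.99 | 3816000.00
x̄ = 4577415.99 / 40372.57 = 113.38 in
ȳ = 3816000.00 / 40372.57 = 94.52 in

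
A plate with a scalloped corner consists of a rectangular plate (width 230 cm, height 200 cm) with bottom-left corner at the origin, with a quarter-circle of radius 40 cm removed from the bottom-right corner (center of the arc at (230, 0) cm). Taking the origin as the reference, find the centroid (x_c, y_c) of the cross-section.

Part | A | x̄ᵢ | ȳᵢ | A·x̄ᵢ | A·ȳᵢ
plate | 46000.00 | 115.00 | 100.00 | 5290000.00 | 4600000.00
removed quarter-circle | -1256.64 | 213.02 | 16.98 | -267693.19 | -21333.33
Σ | 44743.36 |  |  | 5022306.81 | 4578666.67
x_c = 5022306.81 / 44743.36 = 112.25 cm
y_c = 4578666.67 / 44743.36 = 102.33 cm

x_c = 112.25 cm, y_c = 102.33 cm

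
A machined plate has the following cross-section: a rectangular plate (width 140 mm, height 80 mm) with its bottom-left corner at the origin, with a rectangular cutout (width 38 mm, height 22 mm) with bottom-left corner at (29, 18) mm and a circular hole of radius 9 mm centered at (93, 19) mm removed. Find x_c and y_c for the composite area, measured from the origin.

x_c = 71.24 mm, y_c = 41.44 mm

Part | A | x̄ᵢ | ȳᵢ | A·x̄ᵢ | A·ȳᵢ
plate | 11200.00 | 70.00 | 40.00 | 784000.00 | 448000.00
hole 1 | -836.00 | 48.00 | 29.00 | -40128.00 | -24244.00
hole 2 | -254.47 | 93.00 | 19.00 | -23665.62 | -4834.91
Σ | 10109.53 |  |  | 720206.38 | 418921.09
x_c = 720206.38 / 10109.53 = 71.24 mm
y_c = 418921.09 / 10109.53 = 41.44 mm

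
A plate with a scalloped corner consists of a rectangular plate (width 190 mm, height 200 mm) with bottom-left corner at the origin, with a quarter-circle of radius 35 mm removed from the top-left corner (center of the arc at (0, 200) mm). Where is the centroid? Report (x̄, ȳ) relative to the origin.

x̄ = 97.08 mm, ȳ = 97.79 mm

Part | A | x̄ᵢ | ȳᵢ | A·x̄ᵢ | A·ȳᵢ
plate | 38000.00 | 95.00 | 100.00 | 3610000.00 | 3800000.00
removed quarter-circle | -962.11 | 14.85 | 185.15 | -14291.67 | -178130.88
Σ | 37037.89 |  |  | 3595708.33 | 3621869.12
x̄ = 3595708.33 / 37037.89 = 97.08 mm
ȳ = 3621869.12 / 37037.89 = 97.79 mm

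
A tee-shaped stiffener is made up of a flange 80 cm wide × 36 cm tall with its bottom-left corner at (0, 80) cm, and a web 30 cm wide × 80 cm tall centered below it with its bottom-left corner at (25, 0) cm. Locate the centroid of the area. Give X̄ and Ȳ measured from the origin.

web: A = 30 × 80 = 2400.00, centroid at (40.00, 40.00).
flange: A = 80 × 36 = 2880.00, centroid at (40.00, 98.00).
ΣA = 5280.00 cm²
ΣAX̄ = (2400.00)(40.00) + (2880.00)(40.00) = 211200.00 cm³
ΣAȲ = (2400.00)(40.00) + (2880.00)(98.00) = 378240.00 cm³
X̄ = 211200.00 / 5280.00 = 40.00 cm
Ȳ = 378240.00 / 5280.00 = 71.64 cm

X̄ = 40.00 cm, Ȳ = 71.64 cm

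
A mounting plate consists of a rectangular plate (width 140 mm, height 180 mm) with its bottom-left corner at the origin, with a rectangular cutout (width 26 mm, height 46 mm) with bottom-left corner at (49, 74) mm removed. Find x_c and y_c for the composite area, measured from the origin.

Part | A | x̄ᵢ | ȳᵢ | A·x̄ᵢ | A·ȳᵢ
plate | 25200.00 | 70.00 | 90.00 | 1764000.00 | 2268000.00
hole | -1196.00 | 62.00 | 97.00 | -74152.00 | -116012.00
Σ | 24004.00 |  |  | 1689848.00 | 2151988.00
x_c = 1689848.00 / 24004.00 = 70.40 mm
y_c = 2151988.00 / 24004.00 = 89.65 mm

x_c = 70.40 mm, y_c = 89.65 mm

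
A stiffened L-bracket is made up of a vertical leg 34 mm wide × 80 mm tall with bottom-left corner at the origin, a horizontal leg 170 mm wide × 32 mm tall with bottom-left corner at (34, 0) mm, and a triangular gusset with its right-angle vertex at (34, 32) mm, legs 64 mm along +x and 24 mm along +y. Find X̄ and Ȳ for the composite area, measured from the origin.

Part | A | x̄ᵢ | ȳᵢ | A·x̄ᵢ | A·ȳᵢ
vertical leg | 2720.00 | 17.00 | 40.00 | 46240.00 | 108800.00
horizontal leg | 5440.00 | 119.00 | 16.00 | 647360.00 | 87040.00
gusset | 768.00 | 55.33 | 40.00 | 42496.00 | 30720.00
Σ | 8928.00 |  |  | 736096.00 | 226560.00
X̄ = 736096.00 / 8928.00 = 82.45 mm
Ȳ = 226560.00 / 8928.00 = 25.38 mm

X̄ = 82.45 mm, Ȳ = 25.38 mm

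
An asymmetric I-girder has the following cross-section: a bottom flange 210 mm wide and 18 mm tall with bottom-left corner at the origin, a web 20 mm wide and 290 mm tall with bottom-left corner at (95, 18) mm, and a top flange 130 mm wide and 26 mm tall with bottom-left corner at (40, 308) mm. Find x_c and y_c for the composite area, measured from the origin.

bottom flange: A = 210 × 18 = 3780.00, centroid at (105.00, 9.00).
web: A = 20 × 290 = 5800.00, centroid at (105.00, 163.00).
top flange: A = 130 × 26 = 3380.00, centroid at (105.00, 321.00).
ΣA = 12960.00 mm², ΣAx_c = 1360800.00 mm³, ΣAy_c = 2064400.00 mm³.
x_c = 1360800.00/12960.00 = 105.00 mm; y_c = 2064400.00/12960.00 = 159.29 mm.

x_c = 105.00 mm, y_c = 159.29 mm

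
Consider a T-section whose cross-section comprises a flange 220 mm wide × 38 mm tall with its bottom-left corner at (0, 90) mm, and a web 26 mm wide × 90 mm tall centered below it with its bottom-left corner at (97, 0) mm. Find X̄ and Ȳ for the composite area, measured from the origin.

Part | A | x̄ᵢ | ȳᵢ | A·x̄ᵢ | A·ȳᵢ
web | 2340.00 | 110.00 | 45.00 | 257400.00 | 105300.00
flange | 8360.00 | 110.00 | 109.00 | 919600.00 | 911240.00
Σ | 10700.00 |  |  | 1177000.00 | 1016540.00
X̄ = 1177000.00 / 10700.00 = 110.00 mm
Ȳ = 1016540.00 / 10700.00 = 95.00 mm

X̄ = 110.00 mm, Ȳ = 95.00 mm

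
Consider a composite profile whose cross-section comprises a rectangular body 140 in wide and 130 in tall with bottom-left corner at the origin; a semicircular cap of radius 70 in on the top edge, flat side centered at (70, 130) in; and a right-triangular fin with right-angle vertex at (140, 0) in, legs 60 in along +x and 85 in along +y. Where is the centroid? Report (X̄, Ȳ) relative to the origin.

rectangular body: A = 140 × 130 = 18200.00, centroid at (70.00, 65.00).
semicircular top: A = ½π·70² = 7696.90, centroid at (70.00, 159.71).
triangular fin: A = ½·60·85 = 2550.00, centroid at (160.00, 28.33).
ΣA = 28446.90 in²
ΣAX̄ = (18200.00)(70.00) + (7696.90)(70.00) + (2550.00)(160.00) = 2220783.14 in³
ΣAȲ = (18200.00)(65.00) + (7696.90)(159.71) + (2550.00)(28.33) = 2484513.93 in³
X̄ = 2220783.14 / 28446.90 = 78.07 in
Ȳ = 2484513.93 / 28446.90 = 87.34 in

X̄ = 78.07 in, Ȳ = 87.34 in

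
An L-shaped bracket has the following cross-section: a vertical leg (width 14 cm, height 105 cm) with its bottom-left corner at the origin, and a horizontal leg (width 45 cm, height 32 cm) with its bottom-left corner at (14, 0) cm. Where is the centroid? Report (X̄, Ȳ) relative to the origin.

X̄ = 21.60 cm, Ȳ = 34.44 cm

vertical leg: A = 14 × 105 = 1470.00, centroid at (7.00, 52.50).
horizontal leg: A = 45 × 32 = 1440.00, centroid at (36.50, 16.00).
ΣA = 2910.00 cm²
ΣAX̄ = (1470.00)(7.00) + (1440.00)(36.50) = 62850.00 cm³
ΣAȲ = (1470.00)(52.50) + (1440.00)(16.00) = 100215.00 cm³
X̄ = 62850.00 / 2910.00 = 21.60 cm
Ȳ = 100215.00 / 2910.00 = 34.44 cm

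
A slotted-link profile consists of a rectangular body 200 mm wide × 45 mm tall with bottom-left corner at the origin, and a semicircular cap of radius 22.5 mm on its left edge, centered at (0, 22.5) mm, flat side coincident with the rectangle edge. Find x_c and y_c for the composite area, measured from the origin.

rectangular body: A = 200 × 45 = 9000.00, centroid at (100.00, 22.50).
semicircular end: A = ½π·22.5² = 795.22, centroid at (-9.55, 22.50).
ΣA = 9795.22 mm²
ΣAx_c = (9000.00)(100.00) + (795.22)(-9.55) = 892406.25 mm³
ΣAy_c = (9000.00)(22.50) + (795.22)(22.50) = 220392.35 mm³
x_c = 892406.25 / 9795.22 = 91.11 mm
y_c = 220392.35 / 9795.22 = 22.50 mm

x_c = 91.11 mm, y_c = 22.50 mm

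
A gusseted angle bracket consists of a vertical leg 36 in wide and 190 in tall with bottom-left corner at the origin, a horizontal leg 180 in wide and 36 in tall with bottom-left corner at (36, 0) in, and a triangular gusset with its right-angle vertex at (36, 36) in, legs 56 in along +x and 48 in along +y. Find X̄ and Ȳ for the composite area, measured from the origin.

X̄ = 69.09 in, Ȳ = 57.03 in

Part | A | x̄ᵢ | ȳᵢ | A·x̄ᵢ | A·ȳᵢ
vertical leg | 6840.00 | 18.00 | 95.00 | 123120.00 | 649800.00
horizontal leg | 6480.00 | 126.00 | 18.00 | 816480.00 | 116640.00
gusset | 1344.00 | 54.67 | 52.00 | 73472.00 | 69888.00
Σ | 14664.00 |  |  | 1013072.00 | 836328.00
X̄ = 1013072.00 / 14664.00 = 69.09 in
Ȳ = 836328.00 / 14664.00 = 57.03 in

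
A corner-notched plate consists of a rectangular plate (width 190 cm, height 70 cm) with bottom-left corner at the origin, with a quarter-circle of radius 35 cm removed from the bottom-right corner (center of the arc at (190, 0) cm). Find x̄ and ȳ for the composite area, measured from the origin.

x̄ = 88.75 cm, ȳ = 36.57 cm

Part | A | x̄ᵢ | ȳᵢ | A·x̄ᵢ | A·ȳᵢ
plate | 13300.00 | 95.00 | 35.00 | 1263500.00 | 465500.00
removed quarter-circle | -962.11 | 175.15 | 14.85 | -168509.76 | -14291.67
Σ | 12337.89 |  |  | 1094990.24 | 451208.33
x̄ = 1094990.24 / 12337.89 = 88.75 cm
ȳ = 451208.33 / 12337.89 = 36.57 cm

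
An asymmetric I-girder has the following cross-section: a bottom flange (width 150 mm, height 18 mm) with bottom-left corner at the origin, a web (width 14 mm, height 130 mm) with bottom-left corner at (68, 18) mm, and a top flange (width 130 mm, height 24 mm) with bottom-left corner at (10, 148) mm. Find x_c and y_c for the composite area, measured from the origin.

bottom flange: A = 150 × 18 = 2700.00, centroid at (75.00, 9.00).
web: A = 14 × 130 = 1820.00, centroid at (75.00, 83.00).
top flange: A = 130 × 24 = 3120.00, centroid at (75.00, 160.00).
ΣA = 7640.00 mm², ΣAx_c = 573000.00 mm³, ΣAy_c = 674560.00 mm³.
x_c = 573000.00/7640.00 = 75.00 mm; y_c = 674560.00/7640.00 = 88.29 mm.

x_c = 75.00 mm, y_c = 88.29 mm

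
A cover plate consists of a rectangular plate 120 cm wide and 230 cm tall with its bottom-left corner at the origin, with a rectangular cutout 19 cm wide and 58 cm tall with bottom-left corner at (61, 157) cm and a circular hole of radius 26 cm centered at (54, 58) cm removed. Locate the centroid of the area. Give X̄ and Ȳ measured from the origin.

plate: A = 120 × 230 = 27600.00, centroid at (60.00, 115.00).
hole 1: A = −(19 × 58) = -1102.00, centroid at (70.50, 186.00).
hole 2: A = −π·26² = -2123.72, centroid at (54.00, 58.00).
ΣA = 24374.28 cm², ΣAX̄ = 1463628.30 cm³, ΣAȲ = 2845852.44 cm³.
X̄ = 1463628.30/24374.28 = 60.05 cm; Ȳ = 2845852.44/24374.28 = 116.76 cm.

X̄ = 60.05 cm, Ȳ = 116.76 cm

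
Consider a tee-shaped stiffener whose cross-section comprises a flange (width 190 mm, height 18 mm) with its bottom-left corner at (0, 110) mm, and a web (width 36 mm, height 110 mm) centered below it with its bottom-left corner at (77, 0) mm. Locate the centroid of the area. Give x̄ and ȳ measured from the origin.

x̄ = 95.00 mm, ȳ = 84.66 mm

web: A = 36 × 110 = 3960.00, centroid at (95.00, 55.00).
flange: A = 190 × 18 = 3420.00, centroid at (95.00, 119.00).
ΣA = 7380.00 mm²
ΣAx̄ = (3960.00)(95.00) + (3420.00)(95.00) = 701100.00 mm³
ΣAȳ = (3960.00)(55.00) + (3420.00)(119.00) = 624780.00 mm³
x̄ = 701100.00 / 7380.00 = 95.00 mm
ȳ = 624780.00 / 7380.00 = 84.66 mm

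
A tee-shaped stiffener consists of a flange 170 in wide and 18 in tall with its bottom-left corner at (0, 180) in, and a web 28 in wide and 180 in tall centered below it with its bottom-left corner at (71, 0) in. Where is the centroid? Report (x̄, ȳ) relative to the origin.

x̄ = 85.00 in, ȳ = 127.40 in

Part | A | x̄ᵢ | ȳᵢ | A·x̄ᵢ | A·ȳᵢ
web | 5040.00 | 85.00 | 90.00 | 428400.00 | 453600.00
flange | 3060.00 | 85.00 | 189.00 | 260100.00 | 578340.00
Σ | 8100.00 |  |  | 688500.00 | 1031940.00
x̄ = 688500.00 / 8100.00 = 85.00 in
ȳ = 1031940.00 / 8100.00 = 127.40 in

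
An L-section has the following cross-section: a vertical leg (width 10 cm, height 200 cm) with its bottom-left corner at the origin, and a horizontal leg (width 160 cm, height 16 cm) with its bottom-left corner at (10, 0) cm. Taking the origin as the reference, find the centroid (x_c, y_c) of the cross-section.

Part | A | x̄ᵢ | ȳᵢ | A·x̄ᵢ | A·ȳᵢ
vertical leg | 2000.00 | 5.00 | 100.00 | 10000.00 | 200000.00
horizontal leg | 2560.00 | 90.00 | 8.00 | 230400.00 | 20480.00
Σ | 4560.00 |  |  | 240400.00 | 220480.00
x_c = 240400.00 / 4560.00 = 52.72 cm
y_c = 220480.00 / 4560.00 = 48.35 cm

x_c = 52.72 cm, y_c = 48.35 cm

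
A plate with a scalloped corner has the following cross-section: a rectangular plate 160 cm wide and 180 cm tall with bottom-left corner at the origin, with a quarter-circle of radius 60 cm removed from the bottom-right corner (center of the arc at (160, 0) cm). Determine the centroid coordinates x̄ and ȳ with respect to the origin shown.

x̄ = 74.06 cm, ȳ = 97.03 cm

plate: A = 160 × 180 = 28800.00, centroid at (80.00, 90.00).
removed quarter-circle: A = −¼π·60² = -2827.43, centroid at (134.54, 25.46).
ΣA = 25972.57 cm², ΣAx̄ = 1923610.66 cm³, ΣAȳ = 2520000.00 cm³.
x̄ = 1923610.66/25972.57 = 74.06 cm; ȳ = 2520000.00/25972.57 = 97.03 cm.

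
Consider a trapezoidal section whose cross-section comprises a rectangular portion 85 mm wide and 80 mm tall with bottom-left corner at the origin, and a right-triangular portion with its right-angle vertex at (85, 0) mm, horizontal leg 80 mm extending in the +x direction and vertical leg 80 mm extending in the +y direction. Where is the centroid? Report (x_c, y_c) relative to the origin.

x_c = 64.63 mm, y_c = 35.73 mm

rectangular portion: A = 85 × 80 = 6800.00, centroid at (42.50, 40.00).
triangular portion: A = ½·80·80 = 3200.00, centroid at (111.67, 26.67).
ΣA = 10000.00 mm², ΣAx_c = 646333.33 mm³, ΣAy_c = 357333.33 mm³.
x_c = 646333.33/10000.00 = 64.63 mm; y_c = 357333.33/10000.00 = 35.73 mm.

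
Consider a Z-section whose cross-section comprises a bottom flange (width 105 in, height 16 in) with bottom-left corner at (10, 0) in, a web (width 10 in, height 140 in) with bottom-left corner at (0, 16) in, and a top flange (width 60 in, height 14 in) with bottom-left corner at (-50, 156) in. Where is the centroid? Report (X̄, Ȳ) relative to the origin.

Part | A | x̄ᵢ | ȳᵢ | A·x̄ᵢ | A·ȳᵢ
bottom flange | 1680.00 | 62.50 | 8.00 | 105000.00 | 13440.00
web | 1400.00 | 5.00 | 86.00 | 7000.00 | 120400.00
top flange | 840.00 | -20.00 | 163.00 | -16800.00 | 136920.00
Σ | 3920.00 |  |  | 95200.00 | 270760.00
X̄ = 95200.00 / 3920.00 = 24.29 in
Ȳ = 270760.00 / 3920.00 = 69.07 in

X̄ = 24.29 in, Ȳ = 69.07 in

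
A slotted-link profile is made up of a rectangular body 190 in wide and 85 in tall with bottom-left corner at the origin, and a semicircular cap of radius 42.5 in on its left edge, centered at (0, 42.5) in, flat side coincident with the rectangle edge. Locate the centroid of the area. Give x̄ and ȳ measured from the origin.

Part | A | x̄ᵢ | ȳᵢ | A·x̄ᵢ | A·ȳᵢ
rectangular body | 16150.00 | 95.00 | 42.50 | 1534250.00 | 686375.00
semicircular end | 2837.25 | -18.04 | 42.50 | -51177.08 | 120583.16
Σ | 18987.25 |  |  | 1483072.92 | 806958.16
x̄ = 1483072.92 / 18987.25 = 78.11 in
ȳ = 806958.16 / 18987.25 = 42.50 in

x̄ = 78.11 in, ȳ = 42.50 in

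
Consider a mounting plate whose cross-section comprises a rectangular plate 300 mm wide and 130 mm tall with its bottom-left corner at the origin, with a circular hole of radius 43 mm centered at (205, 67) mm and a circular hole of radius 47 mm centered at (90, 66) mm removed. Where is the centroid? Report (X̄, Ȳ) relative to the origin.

X̄ = 153.69 mm, Ȳ = 64.29 mm

Part | A | x̄ᵢ | ȳᵢ | A·x̄ᵢ | A·ȳᵢ
plate | 39000.00 | 150.00 | 65.00 | 5850000.00 | 2535000.00
hole 1 | -5808.80 | 205.00 | 67.00 | -1190804.99 | -389189.92
hole 2 | -6939.78 | 90.00 | 66.00 | -624580.04 | -458025.36
Σ | 26251.42 |  |  | 4034614.98 | 1687784.72
X̄ = 4034614.98 / 26251.42 = 153.69 mm
Ȳ = 1687784.72 / 26251.42 = 64.29 mm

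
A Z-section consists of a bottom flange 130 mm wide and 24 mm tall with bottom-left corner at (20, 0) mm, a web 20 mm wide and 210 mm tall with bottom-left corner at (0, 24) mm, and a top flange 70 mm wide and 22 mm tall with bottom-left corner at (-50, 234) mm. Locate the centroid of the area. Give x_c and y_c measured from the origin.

x_c = 32.07 mm, y_c = 107.96 mm

Part | A | x̄ᵢ | ȳᵢ | A·x̄ᵢ | A·ȳᵢ
bottom flange | 3120.00 | 85.00 | 12.00 | 265200.00 | 37440.00
web | 4200.00 | 10.00 | 129.00 | 42000.00 | 541800.00
top flange | 1540.00 | -15.00 | 245.00 | -23100.00 | 377300.00
Σ | 8860.00 |  |  | 284100.00 | 956540.00
x_c = 284100.00 / 8860.00 = 32.07 mm
y_c = 956540.00 / 8860.00 = 107.96 mm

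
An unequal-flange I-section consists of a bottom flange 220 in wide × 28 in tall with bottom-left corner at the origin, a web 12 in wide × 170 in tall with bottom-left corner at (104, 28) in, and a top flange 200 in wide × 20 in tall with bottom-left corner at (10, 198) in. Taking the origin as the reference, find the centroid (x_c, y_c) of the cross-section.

x_c = 110.00 in, y_c = 94.16 in

Part | A | x̄ᵢ | ȳᵢ | A·x̄ᵢ | A·ȳᵢ
bottom flange | 6160.00 | 110.00 | 14.00 | 677600.00 | 86240.00
web | 2040.00 | 110.00 | 113.00 | 224400.00 | 230520.00
top flange | 4000.00 | 110.00 | 208.00 | 440000.00 | 832000.00
Σ | 12200.00 |  |  | 1342000.00 | 1148760.00
x_c = 1342000.00 / 12200.00 = 110.00 in
y_c = 1148760.00 / 12200.00 = 94.16 in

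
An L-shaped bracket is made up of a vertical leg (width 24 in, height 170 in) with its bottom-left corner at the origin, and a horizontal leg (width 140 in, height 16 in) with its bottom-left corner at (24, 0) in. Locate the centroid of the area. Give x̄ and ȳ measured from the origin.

vertical leg: A = 24 × 170 = 4080.00, centroid at (12.00, 85.00).
horizontal leg: A = 140 × 16 = 2240.00, centroid at (94.00, 8.00).
ΣA = 6320.00 in²
ΣAx̄ = (4080.00)(12.00) + (2240.00)(94.00) = 259520.00 in³
ΣAȳ = (4080.00)(85.00) + (2240.00)(8.00) = 364720.00 in³
x̄ = 259520.00 / 6320.00 = 41.06 in
ȳ = 364720.00 / 6320.00 = 57.71 in

x̄ = 41.06 in, ȳ = 57.71 in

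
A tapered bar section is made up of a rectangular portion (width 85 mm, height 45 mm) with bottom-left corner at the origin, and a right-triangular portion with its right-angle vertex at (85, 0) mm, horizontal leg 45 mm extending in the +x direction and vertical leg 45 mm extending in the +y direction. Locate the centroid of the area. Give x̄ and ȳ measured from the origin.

Part | A | x̄ᵢ | ȳᵢ | A·x̄ᵢ | A·ȳᵢ
rectangular portion | 3825.00 | 42.50 | 22.50 | 162562.50 | 86062.50
triangular portion | 1012.50 | 100.00 | 15.00 | 101250.00 | 15187.50
Σ | 4837.50 |  |  | 263812.50 | 101250.00
x̄ = 263812.50 / 4837.50 = 54.53 mm
ȳ = 101250.00 / 4837.50 = 20.93 mm

x̄ = 54.53 mm, ȳ = 20.93 mm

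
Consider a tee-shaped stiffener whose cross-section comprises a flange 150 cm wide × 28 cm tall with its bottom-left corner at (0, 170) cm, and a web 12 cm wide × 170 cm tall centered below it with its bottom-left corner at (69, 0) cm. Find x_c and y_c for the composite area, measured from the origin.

x_c = 75.00 cm, y_c = 151.63 cm

web: A = 12 × 170 = 2040.00, centroid at (75.00, 85.00).
flange: A = 150 × 28 = 4200.00, centroid at (75.00, 184.00).
ΣA = 6240.00 cm²
ΣAx_c = (2040.00)(75.00) + (4200.00)(75.00) = 468000.00 cm³
ΣAy_c = (2040.00)(85.00) + (4200.00)(184.00) = 946200.00 cm³
x_c = 468000.00 / 6240.00 = 75.00 cm
y_c = 946200.00 / 6240.00 = 151.63 cm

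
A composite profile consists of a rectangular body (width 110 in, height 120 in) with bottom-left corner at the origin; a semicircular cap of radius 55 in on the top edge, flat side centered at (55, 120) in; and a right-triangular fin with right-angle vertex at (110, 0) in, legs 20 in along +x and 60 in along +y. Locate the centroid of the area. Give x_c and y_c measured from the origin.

rectangular body: A = 110 × 120 = 13200.00, centroid at (55.00, 60.00).
semicircular top: A = ½π·55² = 4751.66, centroid at (55.00, 143.34).
triangular fin: A = ½·20·60 = 600.00, centroid at (116.67, 20.00).
ΣA = 18551.66 in²
ΣAx_c = (13200.00)(55.00) + (4751.66)(55.00) + (600.00)(116.67) = 1057341.24 in³
ΣAy_c = (13200.00)(60.00) + (4751.66)(143.34) + (600.00)(20.00) = 1485115.73 in³
x_c = 1057341.24 / 18551.66 = 56.99 in
y_c = 1485115.73 / 18551.66 = 80.05 in

x_c = 56.99 in, y_c = 80.05 in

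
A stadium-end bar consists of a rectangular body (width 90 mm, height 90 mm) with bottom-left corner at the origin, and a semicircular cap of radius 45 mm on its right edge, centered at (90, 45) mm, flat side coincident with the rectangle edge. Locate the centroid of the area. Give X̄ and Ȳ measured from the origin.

X̄ = 63.07 mm, Ȳ = 45.00 mm

rectangular body: A = 90 × 90 = 8100.00, centroid at (45.00, 45.00).
semicircular end: A = ½π·45² = 3180.86, centroid at (109.10, 45.00).
ΣA = 11280.86 mm², ΣAX̄ = 711527.63 mm³, ΣAȲ = 507638.82 mm³.
X̄ = 711527.63/11280.86 = 63.07 mm; Ȳ = 507638.82/11280.86 = 45.00 mm.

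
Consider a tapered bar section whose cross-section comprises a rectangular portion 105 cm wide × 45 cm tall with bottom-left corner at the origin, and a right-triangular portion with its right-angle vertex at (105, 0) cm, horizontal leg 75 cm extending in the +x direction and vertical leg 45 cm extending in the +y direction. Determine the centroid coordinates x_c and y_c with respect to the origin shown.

x_c = 72.89 cm, y_c = 20.53 cm

rectangular portion: A = 105 × 45 = 4725.00, centroid at (52.50, 22.50).
triangular portion: A = ½·75·45 = 1687.50, centroid at (130.00, 15.00).
ΣA = 6412.50 cm²
ΣAx_c = (4725.00)(52.50) + (1687.50)(130.00) = 467437.50 cm³
ΣAy_c = (4725.00)(22.50) + (1687.50)(15.00) = 131625.00 cm³
x_c = 467437.50 / 6412.50 = 72.89 cm
y_c = 131625.00 / 6412.50 = 20.53 cm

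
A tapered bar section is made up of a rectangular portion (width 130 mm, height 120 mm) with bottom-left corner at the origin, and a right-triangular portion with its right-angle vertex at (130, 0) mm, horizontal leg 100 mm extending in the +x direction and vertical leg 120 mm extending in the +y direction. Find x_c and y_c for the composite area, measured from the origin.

Part | A | x̄ᵢ | ȳᵢ | A·x̄ᵢ | A·ȳᵢ
rectangular portion | 15600.00 | 65.00 | 60.00 | 1014000.00 | 936000.00
triangular portion | 6000.00 | 163.33 | 40.00 | 980000.00 | 240000.00
Σ | 21600.00 |  |  | 1994000.00 | 1176000.00
x_c = 1994000.00 / 21600.00 = 92.31 mm
y_c = 1176000.00 / 21600.00 = 54.44 mm

x_c = 92.31 mm, y_c = 54.44 mm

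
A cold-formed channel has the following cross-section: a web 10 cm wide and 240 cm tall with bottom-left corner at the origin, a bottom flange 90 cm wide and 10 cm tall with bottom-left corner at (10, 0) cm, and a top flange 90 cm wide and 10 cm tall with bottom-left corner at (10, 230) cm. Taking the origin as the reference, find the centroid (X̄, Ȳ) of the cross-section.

web: A = 10 × 240 = 2400.00, centroid at (5.00, 120.00).
bottom flange: A = 90 × 10 = 900.00, centroid at (55.00, 5.00).
top flange: A = 90 × 10 = 900.00, centroid at (55.00, 235.00).
ΣA = 4200.00 cm², ΣAX̄ = 111000.00 cm³, ΣAȲ = 504000.00 cm³.
X̄ = 111000.00/4200.00 = 26.43 cm; Ȳ = 504000.00/4200.00 = 120.00 cm.

X̄ = 26.43 cm, Ȳ = 120.00 cm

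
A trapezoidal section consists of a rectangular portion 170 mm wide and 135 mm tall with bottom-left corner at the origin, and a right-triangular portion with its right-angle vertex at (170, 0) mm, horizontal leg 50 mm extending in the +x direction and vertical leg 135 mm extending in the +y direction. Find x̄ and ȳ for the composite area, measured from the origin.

x̄ = 98.03 mm, ȳ = 64.62 mm

rectangular portion: A = 170 × 135 = 22950.00, centroid at (85.00, 67.50).
triangular portion: A = ½·50·135 = 3375.00, centroid at (186.67, 45.00).
ΣA = 26325.00 mm², ΣAx̄ = 2580750.00 mm³, ΣAȳ = 1701000.00 mm³.
x̄ = 2580750.00/26325.00 = 98.03 mm; ȳ = 1701000.00/26325.00 = 64.62 mm.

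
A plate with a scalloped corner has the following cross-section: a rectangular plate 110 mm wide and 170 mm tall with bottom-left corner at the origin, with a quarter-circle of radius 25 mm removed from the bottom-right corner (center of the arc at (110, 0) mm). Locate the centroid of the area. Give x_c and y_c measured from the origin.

plate: A = 110 × 170 = 18700.00, centroid at (55.00, 85.00).
removed quarter-circle: A = −¼π·25² = -490.87, centroid at (99.39, 10.61).
ΣA = 18209.13 mm²
ΣAx_c = (18700.00)(55.00) + (-490.87)(99.39) = 979712.21 mm³
ΣAy_c = (18700.00)(85.00) + (-490.87)(10.61) = 1584291.67 mm³
x_c = 979712.21 / 18209.13 = 53.80 mm
y_c = 1584291.67 / 18209.13 = 87.01 mm

x_c = 53.80 mm, y_c = 87.01 mm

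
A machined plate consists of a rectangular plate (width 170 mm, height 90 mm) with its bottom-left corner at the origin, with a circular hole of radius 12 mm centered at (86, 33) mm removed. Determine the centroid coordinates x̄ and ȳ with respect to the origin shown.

x̄ = 84.97 mm, ȳ = 45.37 mm

plate: A = 170 × 90 = 15300.00, centroid at (85.00, 45.00).
hole: A = −π·12² = -452.39, centroid at (86.00, 33.00).
ΣA = 14847.61 mm², ΣAx̄ = 1261594.52 mm³, ΣAȳ = 673571.15 mm³.
x̄ = 1261594.52/14847.61 = 84.97 mm; ȳ = 673571.15/14847.61 = 45.37 mm.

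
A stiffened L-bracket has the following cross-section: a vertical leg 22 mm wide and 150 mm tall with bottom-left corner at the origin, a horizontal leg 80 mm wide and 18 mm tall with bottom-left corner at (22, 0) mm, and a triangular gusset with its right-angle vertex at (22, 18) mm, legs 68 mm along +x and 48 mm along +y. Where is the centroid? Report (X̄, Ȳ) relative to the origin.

Part | A | x̄ᵢ | ȳᵢ | A·x̄ᵢ | A·ȳᵢ
vertical leg | 3300.00 | 11.00 | 75.00 | 36300.00 | 247500.00
horizontal leg | 1440.00 | 62.00 | 9.00 | 89280.00 | 12960.00
gusset | 1632.00 | 44.67 | 34.00 | 72896.00 | 55488.00
Σ | 6372.00 |  |  | 198476.00 | 315948.00
X̄ = 198476.00 / 6372.00 = 31.15 mm
Ȳ = 315948.00 / 6372.00 = 49.58 mm

X̄ = 31.15 mm, Ȳ = 49.58 mm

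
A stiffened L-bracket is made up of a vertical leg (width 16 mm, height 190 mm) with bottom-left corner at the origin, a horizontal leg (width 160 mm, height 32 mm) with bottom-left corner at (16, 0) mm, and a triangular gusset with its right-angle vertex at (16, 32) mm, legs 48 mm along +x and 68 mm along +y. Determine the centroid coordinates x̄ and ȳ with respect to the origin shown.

vertical leg: A = 16 × 190 = 3040.00, centroid at (8.00, 95.00).
horizontal leg: A = 160 × 32 = 5120.00, centroid at (96.00, 16.00).
gusset: A = ½·48·68 = 1632.00, centroid at (32.00, 54.67).
ΣA = 9792.00 mm²
ΣAx̄ = (3040.00)(8.00) + (5120.00)(96.00) + (1632.00)(32.00) = 568064.00 mm³
ΣAȳ = (3040.00)(95.00) + (5120.00)(16.00) + (1632.00)(54.67) = 459936.00 mm³
x̄ = 568064.00 / 9792.00 = 58.01 mm
ȳ = 459936.00 / 9792.00 = 46.97 mm

x̄ = 58.01 mm, ȳ = 46.97 mm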